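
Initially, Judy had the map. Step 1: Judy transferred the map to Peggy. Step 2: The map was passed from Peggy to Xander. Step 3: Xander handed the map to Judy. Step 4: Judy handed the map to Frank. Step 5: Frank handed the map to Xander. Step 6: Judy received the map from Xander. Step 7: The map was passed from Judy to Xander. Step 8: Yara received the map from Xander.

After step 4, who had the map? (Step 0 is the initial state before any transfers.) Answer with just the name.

Tracking the map holder through step 4:
After step 0 (start): Judy
After step 1: Peggy
After step 2: Xander
After step 3: Judy
After step 4: Frank

At step 4, the holder is Frank.

Answer: Frank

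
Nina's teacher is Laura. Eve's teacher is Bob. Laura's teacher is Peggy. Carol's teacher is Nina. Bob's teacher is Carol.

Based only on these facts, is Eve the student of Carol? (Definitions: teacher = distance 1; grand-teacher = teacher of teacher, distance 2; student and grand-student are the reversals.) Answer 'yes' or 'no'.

Reconstructing the teacher chain from the given facts:
  Peggy -> Laura -> Nina -> Carol -> Bob -> Eve
(each arrow means 'teacher of the next')
Positions in the chain (0 = top):
  position of Peggy: 0
  position of Laura: 1
  position of Nina: 2
  position of Carol: 3
  position of Bob: 4
  position of Eve: 5

Eve is at position 5, Carol is at position 3; signed distance (j - i) = -2.
'student' requires j - i = -1. Actual distance is -2, so the relation does NOT hold.

Answer: no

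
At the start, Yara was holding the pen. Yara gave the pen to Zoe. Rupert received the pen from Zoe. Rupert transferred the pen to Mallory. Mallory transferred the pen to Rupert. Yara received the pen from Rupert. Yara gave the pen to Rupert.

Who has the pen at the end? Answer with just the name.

Answer: Rupert

Derivation:
Tracking the pen through each event:
Start: Yara has the pen.
After event 1: Zoe has the pen.
After event 2: Rupert has the pen.
After event 3: Mallory has the pen.
After event 4: Rupert has the pen.
After event 5: Yara has the pen.
After event 6: Rupert has the pen.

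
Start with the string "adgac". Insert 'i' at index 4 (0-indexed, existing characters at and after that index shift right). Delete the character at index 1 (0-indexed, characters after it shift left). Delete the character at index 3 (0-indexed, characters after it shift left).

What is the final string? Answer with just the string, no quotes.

Applying each edit step by step:
Start: "adgac"
Op 1 (insert 'i' at idx 4): "adgac" -> "adgaic"
Op 2 (delete idx 1 = 'd'): "adgaic" -> "agaic"
Op 3 (delete idx 3 = 'i'): "agaic" -> "agac"

Answer: agac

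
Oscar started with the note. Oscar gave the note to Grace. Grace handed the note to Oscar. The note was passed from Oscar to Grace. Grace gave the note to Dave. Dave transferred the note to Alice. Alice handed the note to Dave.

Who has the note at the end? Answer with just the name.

Answer: Dave

Derivation:
Tracking the note through each event:
Start: Oscar has the note.
After event 1: Grace has the note.
After event 2: Oscar has the note.
After event 3: Grace has the note.
After event 4: Dave has the note.
After event 5: Alice has the note.
After event 6: Dave has the note.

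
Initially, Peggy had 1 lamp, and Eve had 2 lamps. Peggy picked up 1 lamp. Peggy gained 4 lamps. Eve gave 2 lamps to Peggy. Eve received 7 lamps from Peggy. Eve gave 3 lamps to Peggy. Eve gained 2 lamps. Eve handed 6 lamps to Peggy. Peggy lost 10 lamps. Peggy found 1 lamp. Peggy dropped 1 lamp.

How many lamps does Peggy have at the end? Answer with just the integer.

Answer: 0

Derivation:
Tracking counts step by step:
Start: Peggy=1, Eve=2
Event 1 (Peggy +1): Peggy: 1 -> 2. State: Peggy=2, Eve=2
Event 2 (Peggy +4): Peggy: 2 -> 6. State: Peggy=6, Eve=2
Event 3 (Eve -> Peggy, 2): Eve: 2 -> 0, Peggy: 6 -> 8. State: Peggy=8, Eve=0
Event 4 (Peggy -> Eve, 7): Peggy: 8 -> 1, Eve: 0 -> 7. State: Peggy=1, Eve=7
Event 5 (Eve -> Peggy, 3): Eve: 7 -> 4, Peggy: 1 -> 4. State: Peggy=4, Eve=4
Event 6 (Eve +2): Eve: 4 -> 6. State: Peggy=4, Eve=6
Event 7 (Eve -> Peggy, 6): Eve: 6 -> 0, Peggy: 4 -> 10. State: Peggy=10, Eve=0
Event 8 (Peggy -10): Peggy: 10 -> 0. State: Peggy=0, Eve=0
Event 9 (Peggy +1): Peggy: 0 -> 1. State: Peggy=1, Eve=0
Event 10 (Peggy -1): Peggy: 1 -> 0. State: Peggy=0, Eve=0

Peggy's final count: 0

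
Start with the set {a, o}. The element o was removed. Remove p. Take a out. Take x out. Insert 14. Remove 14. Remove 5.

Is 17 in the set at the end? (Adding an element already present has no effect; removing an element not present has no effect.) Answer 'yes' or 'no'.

Tracking the set through each operation:
Start: {a, o}
Event 1 (remove o): removed. Set: {a}
Event 2 (remove p): not present, no change. Set: {a}
Event 3 (remove a): removed. Set: {}
Event 4 (remove x): not present, no change. Set: {}
Event 5 (add 14): added. Set: {14}
Event 6 (remove 14): removed. Set: {}
Event 7 (remove 5): not present, no change. Set: {}

Final set: {} (size 0)
17 is NOT in the final set.

Answer: no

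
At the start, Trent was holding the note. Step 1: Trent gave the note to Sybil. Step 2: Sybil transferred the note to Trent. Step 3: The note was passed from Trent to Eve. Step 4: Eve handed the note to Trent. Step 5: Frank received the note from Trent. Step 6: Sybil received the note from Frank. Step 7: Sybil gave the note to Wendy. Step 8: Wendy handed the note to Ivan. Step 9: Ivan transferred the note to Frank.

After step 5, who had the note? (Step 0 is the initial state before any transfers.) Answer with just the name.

Tracking the note holder through step 5:
After step 0 (start): Trent
After step 1: Sybil
After step 2: Trent
After step 3: Eve
After step 4: Trent
After step 5: Frank

At step 5, the holder is Frank.

Answer: Frank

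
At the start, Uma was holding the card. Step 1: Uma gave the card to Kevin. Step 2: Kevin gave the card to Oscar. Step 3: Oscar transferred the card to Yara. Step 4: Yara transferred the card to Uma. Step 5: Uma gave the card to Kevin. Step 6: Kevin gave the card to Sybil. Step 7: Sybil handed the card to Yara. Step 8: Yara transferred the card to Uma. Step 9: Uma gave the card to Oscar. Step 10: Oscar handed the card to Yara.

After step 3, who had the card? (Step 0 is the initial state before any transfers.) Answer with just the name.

Tracking the card holder through step 3:
After step 0 (start): Uma
After step 1: Kevin
After step 2: Oscar
After step 3: Yara

At step 3, the holder is Yara.

Answer: Yara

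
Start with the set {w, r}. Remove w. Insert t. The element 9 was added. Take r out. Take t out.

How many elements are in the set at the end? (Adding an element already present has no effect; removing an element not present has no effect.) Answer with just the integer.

Tracking the set through each operation:
Start: {r, w}
Event 1 (remove w): removed. Set: {r}
Event 2 (add t): added. Set: {r, t}
Event 3 (add 9): added. Set: {9, r, t}
Event 4 (remove r): removed. Set: {9, t}
Event 5 (remove t): removed. Set: {9}

Final set: {9} (size 1)

Answer: 1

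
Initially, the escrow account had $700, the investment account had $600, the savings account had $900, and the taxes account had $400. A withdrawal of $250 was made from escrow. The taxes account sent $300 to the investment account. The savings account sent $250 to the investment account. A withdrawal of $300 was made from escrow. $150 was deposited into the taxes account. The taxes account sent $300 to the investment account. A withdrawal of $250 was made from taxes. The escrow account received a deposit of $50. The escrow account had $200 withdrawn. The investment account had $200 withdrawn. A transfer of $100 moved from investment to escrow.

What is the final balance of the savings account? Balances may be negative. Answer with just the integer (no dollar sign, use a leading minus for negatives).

Tracking account balances step by step:
Start: escrow=700, investment=600, savings=900, taxes=400
Event 1 (withdraw 250 from escrow): escrow: 700 - 250 = 450. Balances: escrow=450, investment=600, savings=900, taxes=400
Event 2 (transfer 300 taxes -> investment): taxes: 400 - 300 = 100, investment: 600 + 300 = 900. Balances: escrow=450, investment=900, savings=900, taxes=100
Event 3 (transfer 250 savings -> investment): savings: 900 - 250 = 650, investment: 900 + 250 = 1150. Balances: escrow=450, investment=1150, savings=650, taxes=100
Event 4 (withdraw 300 from escrow): escrow: 450 - 300 = 150. Balances: escrow=150, investment=1150, savings=650, taxes=100
Event 5 (deposit 150 to taxes): taxes: 100 + 150 = 250. Balances: escrow=150, investment=1150, savings=650, taxes=250
Event 6 (transfer 300 taxes -> investment): taxes: 250 - 300 = -50, investment: 1150 + 300 = 1450. Balances: escrow=150, investment=1450, savings=650, taxes=-50
Event 7 (withdraw 250 from taxes): taxes: -50 - 250 = -300. Balances: escrow=150, investment=1450, savings=650, taxes=-300
Event 8 (deposit 50 to escrow): escrow: 150 + 50 = 200. Balances: escrow=200, investment=1450, savings=650, taxes=-300
Event 9 (withdraw 200 from escrow): escrow: 200 - 200 = 0. Balances: escrow=0, investment=1450, savings=650, taxes=-300
Event 10 (withdraw 200 from investment): investment: 1450 - 200 = 1250. Balances: escrow=0, investment=1250, savings=650, taxes=-300
Event 11 (transfer 100 investment -> escrow): investment: 1250 - 100 = 1150, escrow: 0 + 100 = 100. Balances: escrow=100, investment=1150, savings=650, taxes=-300

Final balance of savings: 650

Answer: 650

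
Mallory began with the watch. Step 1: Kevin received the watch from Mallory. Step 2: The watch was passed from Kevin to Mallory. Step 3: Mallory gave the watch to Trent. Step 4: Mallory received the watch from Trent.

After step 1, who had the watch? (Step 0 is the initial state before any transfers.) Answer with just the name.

Tracking the watch holder through step 1:
After step 0 (start): Mallory
After step 1: Kevin

At step 1, the holder is Kevin.

Answer: Kevin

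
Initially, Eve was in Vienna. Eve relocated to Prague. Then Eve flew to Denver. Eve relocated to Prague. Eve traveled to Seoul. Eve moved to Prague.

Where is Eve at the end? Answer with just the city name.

Tracking Eve's location:
Start: Eve is in Vienna.
After move 1: Vienna -> Prague. Eve is in Prague.
After move 2: Prague -> Denver. Eve is in Denver.
After move 3: Denver -> Prague. Eve is in Prague.
After move 4: Prague -> Seoul. Eve is in Seoul.
After move 5: Seoul -> Prague. Eve is in Prague.

Answer: Prague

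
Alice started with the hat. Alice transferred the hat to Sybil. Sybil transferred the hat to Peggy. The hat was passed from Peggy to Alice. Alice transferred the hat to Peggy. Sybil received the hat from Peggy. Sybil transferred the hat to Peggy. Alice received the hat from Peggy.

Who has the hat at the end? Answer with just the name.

Answer: Alice

Derivation:
Tracking the hat through each event:
Start: Alice has the hat.
After event 1: Sybil has the hat.
After event 2: Peggy has the hat.
After event 3: Alice has the hat.
After event 4: Peggy has the hat.
After event 5: Sybil has the hat.
After event 6: Peggy has the hat.
After event 7: Alice has the hat.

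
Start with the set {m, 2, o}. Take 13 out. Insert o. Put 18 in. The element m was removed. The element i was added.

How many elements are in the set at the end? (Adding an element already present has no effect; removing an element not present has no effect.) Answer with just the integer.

Tracking the set through each operation:
Start: {2, m, o}
Event 1 (remove 13): not present, no change. Set: {2, m, o}
Event 2 (add o): already present, no change. Set: {2, m, o}
Event 3 (add 18): added. Set: {18, 2, m, o}
Event 4 (remove m): removed. Set: {18, 2, o}
Event 5 (add i): added. Set: {18, 2, i, o}

Final set: {18, 2, i, o} (size 4)

Answer: 4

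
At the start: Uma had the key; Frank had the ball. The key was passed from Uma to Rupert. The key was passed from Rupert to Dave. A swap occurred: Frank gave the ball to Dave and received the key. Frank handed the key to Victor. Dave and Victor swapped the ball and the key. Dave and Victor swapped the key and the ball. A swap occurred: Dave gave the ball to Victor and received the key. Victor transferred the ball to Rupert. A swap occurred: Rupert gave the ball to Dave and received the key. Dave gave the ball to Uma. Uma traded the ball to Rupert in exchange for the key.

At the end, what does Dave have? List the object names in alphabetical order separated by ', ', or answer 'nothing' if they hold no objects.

Answer: nothing

Derivation:
Tracking all object holders:
Start: key:Uma, ball:Frank
Event 1 (give key: Uma -> Rupert). State: key:Rupert, ball:Frank
Event 2 (give key: Rupert -> Dave). State: key:Dave, ball:Frank
Event 3 (swap ball<->key: now ball:Dave, key:Frank). State: key:Frank, ball:Dave
Event 4 (give key: Frank -> Victor). State: key:Victor, ball:Dave
Event 5 (swap ball<->key: now ball:Victor, key:Dave). State: key:Dave, ball:Victor
Event 6 (swap key<->ball: now key:Victor, ball:Dave). State: key:Victor, ball:Dave
Event 7 (swap ball<->key: now ball:Victor, key:Dave). State: key:Dave, ball:Victor
Event 8 (give ball: Victor -> Rupert). State: key:Dave, ball:Rupert
Event 9 (swap ball<->key: now ball:Dave, key:Rupert). State: key:Rupert, ball:Dave
Event 10 (give ball: Dave -> Uma). State: key:Rupert, ball:Uma
Event 11 (swap ball<->key: now ball:Rupert, key:Uma). State: key:Uma, ball:Rupert

Final state: key:Uma, ball:Rupert
Dave holds: (nothing).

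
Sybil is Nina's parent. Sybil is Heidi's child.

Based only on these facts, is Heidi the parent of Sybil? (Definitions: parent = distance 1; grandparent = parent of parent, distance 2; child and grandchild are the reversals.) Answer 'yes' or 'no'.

Reconstructing the parent chain from the given facts:
  Heidi -> Sybil -> Nina
(each arrow means 'parent of the next')
Positions in the chain (0 = top):
  position of Heidi: 0
  position of Sybil: 1
  position of Nina: 2

Heidi is at position 0, Sybil is at position 1; signed distance (j - i) = 1.
'parent' requires j - i = 1. Actual distance is 1, so the relation HOLDS.

Answer: yes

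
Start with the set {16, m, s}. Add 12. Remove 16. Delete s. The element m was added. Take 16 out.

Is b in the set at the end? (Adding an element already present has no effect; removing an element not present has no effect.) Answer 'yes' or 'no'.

Answer: no

Derivation:
Tracking the set through each operation:
Start: {16, m, s}
Event 1 (add 12): added. Set: {12, 16, m, s}
Event 2 (remove 16): removed. Set: {12, m, s}
Event 3 (remove s): removed. Set: {12, m}
Event 4 (add m): already present, no change. Set: {12, m}
Event 5 (remove 16): not present, no change. Set: {12, m}

Final set: {12, m} (size 2)
b is NOT in the final set.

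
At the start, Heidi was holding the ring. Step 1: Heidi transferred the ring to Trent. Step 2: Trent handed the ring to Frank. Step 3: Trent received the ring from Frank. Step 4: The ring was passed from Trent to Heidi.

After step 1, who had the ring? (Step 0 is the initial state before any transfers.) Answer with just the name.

Tracking the ring holder through step 1:
After step 0 (start): Heidi
After step 1: Trent

At step 1, the holder is Trent.

Answer: Trent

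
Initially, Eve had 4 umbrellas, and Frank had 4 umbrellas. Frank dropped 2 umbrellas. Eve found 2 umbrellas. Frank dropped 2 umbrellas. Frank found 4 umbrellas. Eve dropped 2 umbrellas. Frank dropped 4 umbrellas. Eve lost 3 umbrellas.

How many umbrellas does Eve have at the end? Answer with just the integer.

Tracking counts step by step:
Start: Eve=4, Frank=4
Event 1 (Frank -2): Frank: 4 -> 2. State: Eve=4, Frank=2
Event 2 (Eve +2): Eve: 4 -> 6. State: Eve=6, Frank=2
Event 3 (Frank -2): Frank: 2 -> 0. State: Eve=6, Frank=0
Event 4 (Frank +4): Frank: 0 -> 4. State: Eve=6, Frank=4
Event 5 (Eve -2): Eve: 6 -> 4. State: Eve=4, Frank=4
Event 6 (Frank -4): Frank: 4 -> 0. State: Eve=4, Frank=0
Event 7 (Eve -3): Eve: 4 -> 1. State: Eve=1, Frank=0

Eve's final count: 1

Answer: 1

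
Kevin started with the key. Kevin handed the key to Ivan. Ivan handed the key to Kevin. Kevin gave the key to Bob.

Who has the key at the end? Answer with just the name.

Answer: Bob

Derivation:
Tracking the key through each event:
Start: Kevin has the key.
After event 1: Ivan has the key.
After event 2: Kevin has the key.
After event 3: Bob has the key.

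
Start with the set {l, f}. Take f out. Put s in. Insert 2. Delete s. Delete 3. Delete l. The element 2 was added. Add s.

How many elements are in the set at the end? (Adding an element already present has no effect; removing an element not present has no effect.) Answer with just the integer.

Answer: 2

Derivation:
Tracking the set through each operation:
Start: {f, l}
Event 1 (remove f): removed. Set: {l}
Event 2 (add s): added. Set: {l, s}
Event 3 (add 2): added. Set: {2, l, s}
Event 4 (remove s): removed. Set: {2, l}
Event 5 (remove 3): not present, no change. Set: {2, l}
Event 6 (remove l): removed. Set: {2}
Event 7 (add 2): already present, no change. Set: {2}
Event 8 (add s): added. Set: {2, s}

Final set: {2, s} (size 2)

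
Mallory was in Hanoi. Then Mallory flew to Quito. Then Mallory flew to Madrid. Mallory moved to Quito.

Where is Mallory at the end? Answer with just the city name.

Tracking Mallory's location:
Start: Mallory is in Hanoi.
After move 1: Hanoi -> Quito. Mallory is in Quito.
After move 2: Quito -> Madrid. Mallory is in Madrid.
After move 3: Madrid -> Quito. Mallory is in Quito.

Answer: Quito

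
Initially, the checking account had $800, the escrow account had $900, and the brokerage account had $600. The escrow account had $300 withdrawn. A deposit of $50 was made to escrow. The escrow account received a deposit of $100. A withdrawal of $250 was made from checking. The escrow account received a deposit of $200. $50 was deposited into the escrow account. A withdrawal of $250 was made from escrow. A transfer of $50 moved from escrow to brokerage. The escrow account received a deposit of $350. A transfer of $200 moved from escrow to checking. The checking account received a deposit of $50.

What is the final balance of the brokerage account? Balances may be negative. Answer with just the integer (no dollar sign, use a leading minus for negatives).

Tracking account balances step by step:
Start: checking=800, escrow=900, brokerage=600
Event 1 (withdraw 300 from escrow): escrow: 900 - 300 = 600. Balances: checking=800, escrow=600, brokerage=600
Event 2 (deposit 50 to escrow): escrow: 600 + 50 = 650. Balances: checking=800, escrow=650, brokerage=600
Event 3 (deposit 100 to escrow): escrow: 650 + 100 = 750. Balances: checking=800, escrow=750, brokerage=600
Event 4 (withdraw 250 from checking): checking: 800 - 250 = 550. Balances: checking=550, escrow=750, brokerage=600
Event 5 (deposit 200 to escrow): escrow: 750 + 200 = 950. Balances: checking=550, escrow=950, brokerage=600
Event 6 (deposit 50 to escrow): escrow: 950 + 50 = 1000. Balances: checking=550, escrow=1000, brokerage=600
Event 7 (withdraw 250 from escrow): escrow: 1000 - 250 = 750. Balances: checking=550, escrow=750, brokerage=600
Event 8 (transfer 50 escrow -> brokerage): escrow: 750 - 50 = 700, brokerage: 600 + 50 = 650. Balances: checking=550, escrow=700, brokerage=650
Event 9 (deposit 350 to escrow): escrow: 700 + 350 = 1050. Balances: checking=550, escrow=1050, brokerage=650
Event 10 (transfer 200 escrow -> checking): escrow: 1050 - 200 = 850, checking: 550 + 200 = 750. Balances: checking=750, escrow=850, brokerage=650
Event 11 (deposit 50 to checking): checking: 750 + 50 = 800. Balances: checking=800, escrow=850, brokerage=650

Final balance of brokerage: 650

Answer: 650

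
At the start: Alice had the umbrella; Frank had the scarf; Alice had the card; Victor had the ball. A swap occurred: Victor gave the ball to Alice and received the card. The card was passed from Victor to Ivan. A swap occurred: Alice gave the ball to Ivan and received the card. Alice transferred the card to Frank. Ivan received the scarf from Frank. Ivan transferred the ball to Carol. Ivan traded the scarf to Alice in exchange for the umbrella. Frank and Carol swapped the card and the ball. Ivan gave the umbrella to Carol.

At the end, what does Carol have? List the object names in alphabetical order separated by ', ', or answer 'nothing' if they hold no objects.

Answer: card, umbrella

Derivation:
Tracking all object holders:
Start: umbrella:Alice, scarf:Frank, card:Alice, ball:Victor
Event 1 (swap ball<->card: now ball:Alice, card:Victor). State: umbrella:Alice, scarf:Frank, card:Victor, ball:Alice
Event 2 (give card: Victor -> Ivan). State: umbrella:Alice, scarf:Frank, card:Ivan, ball:Alice
Event 3 (swap ball<->card: now ball:Ivan, card:Alice). State: umbrella:Alice, scarf:Frank, card:Alice, ball:Ivan
Event 4 (give card: Alice -> Frank). State: umbrella:Alice, scarf:Frank, card:Frank, ball:Ivan
Event 5 (give scarf: Frank -> Ivan). State: umbrella:Alice, scarf:Ivan, card:Frank, ball:Ivan
Event 6 (give ball: Ivan -> Carol). State: umbrella:Alice, scarf:Ivan, card:Frank, ball:Carol
Event 7 (swap scarf<->umbrella: now scarf:Alice, umbrella:Ivan). State: umbrella:Ivan, scarf:Alice, card:Frank, ball:Carol
Event 8 (swap card<->ball: now card:Carol, ball:Frank). State: umbrella:Ivan, scarf:Alice, card:Carol, ball:Frank
Event 9 (give umbrella: Ivan -> Carol). State: umbrella:Carol, scarf:Alice, card:Carol, ball:Frank

Final state: umbrella:Carol, scarf:Alice, card:Carol, ball:Frank
Carol holds: card, umbrella.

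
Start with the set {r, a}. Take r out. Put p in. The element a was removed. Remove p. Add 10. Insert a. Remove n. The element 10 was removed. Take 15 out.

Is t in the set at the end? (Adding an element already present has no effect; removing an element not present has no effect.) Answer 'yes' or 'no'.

Answer: no

Derivation:
Tracking the set through each operation:
Start: {a, r}
Event 1 (remove r): removed. Set: {a}
Event 2 (add p): added. Set: {a, p}
Event 3 (remove a): removed. Set: {p}
Event 4 (remove p): removed. Set: {}
Event 5 (add 10): added. Set: {10}
Event 6 (add a): added. Set: {10, a}
Event 7 (remove n): not present, no change. Set: {10, a}
Event 8 (remove 10): removed. Set: {a}
Event 9 (remove 15): not present, no change. Set: {a}

Final set: {a} (size 1)
t is NOT in the final set.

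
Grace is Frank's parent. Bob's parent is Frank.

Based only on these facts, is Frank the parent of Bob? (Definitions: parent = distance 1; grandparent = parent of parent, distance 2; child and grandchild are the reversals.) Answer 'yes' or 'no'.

Reconstructing the parent chain from the given facts:
  Grace -> Frank -> Bob
(each arrow means 'parent of the next')
Positions in the chain (0 = top):
  position of Grace: 0
  position of Frank: 1
  position of Bob: 2

Frank is at position 1, Bob is at position 2; signed distance (j - i) = 1.
'parent' requires j - i = 1. Actual distance is 1, so the relation HOLDS.

Answer: yes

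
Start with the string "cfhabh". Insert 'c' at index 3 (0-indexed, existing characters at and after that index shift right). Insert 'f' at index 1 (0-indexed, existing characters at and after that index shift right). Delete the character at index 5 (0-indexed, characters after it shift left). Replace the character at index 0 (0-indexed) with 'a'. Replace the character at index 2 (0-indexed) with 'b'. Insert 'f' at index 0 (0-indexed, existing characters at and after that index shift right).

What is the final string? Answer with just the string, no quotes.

Answer: fafbhcbh

Derivation:
Applying each edit step by step:
Start: "cfhabh"
Op 1 (insert 'c' at idx 3): "cfhabh" -> "cfhcabh"
Op 2 (insert 'f' at idx 1): "cfhcabh" -> "cffhcabh"
Op 3 (delete idx 5 = 'a'): "cffhcabh" -> "cffhcbh"
Op 4 (replace idx 0: 'c' -> 'a'): "cffhcbh" -> "affhcbh"
Op 5 (replace idx 2: 'f' -> 'b'): "affhcbh" -> "afbhcbh"
Op 6 (insert 'f' at idx 0): "afbhcbh" -> "fafbhcbh"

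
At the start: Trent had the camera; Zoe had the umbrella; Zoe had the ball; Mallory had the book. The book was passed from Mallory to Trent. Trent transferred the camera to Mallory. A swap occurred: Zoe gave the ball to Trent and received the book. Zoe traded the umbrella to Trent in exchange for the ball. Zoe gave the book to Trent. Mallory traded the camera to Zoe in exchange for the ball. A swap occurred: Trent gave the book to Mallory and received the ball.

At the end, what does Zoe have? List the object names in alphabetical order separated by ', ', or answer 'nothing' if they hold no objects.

Answer: camera

Derivation:
Tracking all object holders:
Start: camera:Trent, umbrella:Zoe, ball:Zoe, book:Mallory
Event 1 (give book: Mallory -> Trent). State: camera:Trent, umbrella:Zoe, ball:Zoe, book:Trent
Event 2 (give camera: Trent -> Mallory). State: camera:Mallory, umbrella:Zoe, ball:Zoe, book:Trent
Event 3 (swap ball<->book: now ball:Trent, book:Zoe). State: camera:Mallory, umbrella:Zoe, ball:Trent, book:Zoe
Event 4 (swap umbrella<->ball: now umbrella:Trent, ball:Zoe). State: camera:Mallory, umbrella:Trent, ball:Zoe, book:Zoe
Event 5 (give book: Zoe -> Trent). State: camera:Mallory, umbrella:Trent, ball:Zoe, book:Trent
Event 6 (swap camera<->ball: now camera:Zoe, ball:Mallory). State: camera:Zoe, umbrella:Trent, ball:Mallory, book:Trent
Event 7 (swap book<->ball: now book:Mallory, ball:Trent). State: camera:Zoe, umbrella:Trent, ball:Trent, book:Mallory

Final state: camera:Zoe, umbrella:Trent, ball:Trent, book:Mallory
Zoe holds: camera.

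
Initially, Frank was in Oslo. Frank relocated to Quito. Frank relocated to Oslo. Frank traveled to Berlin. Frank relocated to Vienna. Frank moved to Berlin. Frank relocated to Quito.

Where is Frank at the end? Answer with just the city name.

Tracking Frank's location:
Start: Frank is in Oslo.
After move 1: Oslo -> Quito. Frank is in Quito.
After move 2: Quito -> Oslo. Frank is in Oslo.
After move 3: Oslo -> Berlin. Frank is in Berlin.
After move 4: Berlin -> Vienna. Frank is in Vienna.
After move 5: Vienna -> Berlin. Frank is in Berlin.
After move 6: Berlin -> Quito. Frank is in Quito.

Answer: Quito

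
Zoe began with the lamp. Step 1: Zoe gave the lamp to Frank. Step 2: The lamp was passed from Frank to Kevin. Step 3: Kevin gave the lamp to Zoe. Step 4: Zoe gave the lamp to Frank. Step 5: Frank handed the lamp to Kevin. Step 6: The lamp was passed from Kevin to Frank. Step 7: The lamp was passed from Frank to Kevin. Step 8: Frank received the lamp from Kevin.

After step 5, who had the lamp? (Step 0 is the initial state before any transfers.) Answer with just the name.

Tracking the lamp holder through step 5:
After step 0 (start): Zoe
After step 1: Frank
After step 2: Kevin
After step 3: Zoe
After step 4: Frank
After step 5: Kevin

At step 5, the holder is Kevin.

Answer: Kevin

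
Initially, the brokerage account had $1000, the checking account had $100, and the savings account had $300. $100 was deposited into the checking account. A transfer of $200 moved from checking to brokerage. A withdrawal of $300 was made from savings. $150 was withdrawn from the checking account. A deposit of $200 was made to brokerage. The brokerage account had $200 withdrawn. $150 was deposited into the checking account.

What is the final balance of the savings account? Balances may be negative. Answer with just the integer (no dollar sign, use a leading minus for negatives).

Tracking account balances step by step:
Start: brokerage=1000, checking=100, savings=300
Event 1 (deposit 100 to checking): checking: 100 + 100 = 200. Balances: brokerage=1000, checking=200, savings=300
Event 2 (transfer 200 checking -> brokerage): checking: 200 - 200 = 0, brokerage: 1000 + 200 = 1200. Balances: brokerage=1200, checking=0, savings=300
Event 3 (withdraw 300 from savings): savings: 300 - 300 = 0. Balances: brokerage=1200, checking=0, savings=0
Event 4 (withdraw 150 from checking): checking: 0 - 150 = -150. Balances: brokerage=1200, checking=-150, savings=0
Event 5 (deposit 200 to brokerage): brokerage: 1200 + 200 = 1400. Balances: brokerage=1400, checking=-150, savings=0
Event 6 (withdraw 200 from brokerage): brokerage: 1400 - 200 = 1200. Balances: brokerage=1200, checking=-150, savings=0
Event 7 (deposit 150 to checking): checking: -150 + 150 = 0. Balances: brokerage=1200, checking=0, savings=0

Final balance of savings: 0

Answer: 0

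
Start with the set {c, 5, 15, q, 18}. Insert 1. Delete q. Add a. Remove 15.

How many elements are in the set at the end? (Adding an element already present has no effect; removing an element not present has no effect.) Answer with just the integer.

Tracking the set through each operation:
Start: {15, 18, 5, c, q}
Event 1 (add 1): added. Set: {1, 15, 18, 5, c, q}
Event 2 (remove q): removed. Set: {1, 15, 18, 5, c}
Event 3 (add a): added. Set: {1, 15, 18, 5, a, c}
Event 4 (remove 15): removed. Set: {1, 18, 5, a, c}

Final set: {1, 18, 5, a, c} (size 5)

Answer: 5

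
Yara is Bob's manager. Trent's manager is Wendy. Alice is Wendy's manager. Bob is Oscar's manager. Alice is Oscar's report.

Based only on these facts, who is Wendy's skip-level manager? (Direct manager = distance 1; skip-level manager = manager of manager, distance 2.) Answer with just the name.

Reconstructing the manager chain from the given facts:
  Yara -> Bob -> Oscar -> Alice -> Wendy -> Trent
(each arrow means 'manager of the next')
Positions in the chain (0 = top):
  position of Yara: 0
  position of Bob: 1
  position of Oscar: 2
  position of Alice: 3
  position of Wendy: 4
  position of Trent: 5

Wendy is at position 4; the skip-level manager is 2 steps up the chain, i.e. position 2: Oscar.

Answer: Oscar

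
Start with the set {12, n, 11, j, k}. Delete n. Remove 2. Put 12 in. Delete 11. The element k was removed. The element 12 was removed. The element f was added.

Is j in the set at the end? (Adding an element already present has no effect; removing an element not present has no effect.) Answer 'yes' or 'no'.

Answer: yes

Derivation:
Tracking the set through each operation:
Start: {11, 12, j, k, n}
Event 1 (remove n): removed. Set: {11, 12, j, k}
Event 2 (remove 2): not present, no change. Set: {11, 12, j, k}
Event 3 (add 12): already present, no change. Set: {11, 12, j, k}
Event 4 (remove 11): removed. Set: {12, j, k}
Event 5 (remove k): removed. Set: {12, j}
Event 6 (remove 12): removed. Set: {j}
Event 7 (add f): added. Set: {f, j}

Final set: {f, j} (size 2)
j is in the final set.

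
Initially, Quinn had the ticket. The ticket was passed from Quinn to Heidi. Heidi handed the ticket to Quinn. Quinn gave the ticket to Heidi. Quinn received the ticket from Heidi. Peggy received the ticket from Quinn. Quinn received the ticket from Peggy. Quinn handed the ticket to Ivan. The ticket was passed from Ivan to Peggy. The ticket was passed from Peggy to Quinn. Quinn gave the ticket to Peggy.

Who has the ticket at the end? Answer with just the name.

Tracking the ticket through each event:
Start: Quinn has the ticket.
After event 1: Heidi has the ticket.
After event 2: Quinn has the ticket.
After event 3: Heidi has the ticket.
After event 4: Quinn has the ticket.
After event 5: Peggy has the ticket.
After event 6: Quinn has the ticket.
After event 7: Ivan has the ticket.
After event 8: Peggy has the ticket.
After event 9: Quinn has the ticket.
After event 10: Peggy has the ticket.

Answer: Peggy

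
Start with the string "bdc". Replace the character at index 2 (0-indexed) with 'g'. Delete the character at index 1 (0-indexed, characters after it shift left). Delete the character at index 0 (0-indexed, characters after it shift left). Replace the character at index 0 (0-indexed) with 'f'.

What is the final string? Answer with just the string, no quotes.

Applying each edit step by step:
Start: "bdc"
Op 1 (replace idx 2: 'c' -> 'g'): "bdc" -> "bdg"
Op 2 (delete idx 1 = 'd'): "bdg" -> "bg"
Op 3 (delete idx 0 = 'b'): "bg" -> "g"
Op 4 (replace idx 0: 'g' -> 'f'): "g" -> "f"

Answer: f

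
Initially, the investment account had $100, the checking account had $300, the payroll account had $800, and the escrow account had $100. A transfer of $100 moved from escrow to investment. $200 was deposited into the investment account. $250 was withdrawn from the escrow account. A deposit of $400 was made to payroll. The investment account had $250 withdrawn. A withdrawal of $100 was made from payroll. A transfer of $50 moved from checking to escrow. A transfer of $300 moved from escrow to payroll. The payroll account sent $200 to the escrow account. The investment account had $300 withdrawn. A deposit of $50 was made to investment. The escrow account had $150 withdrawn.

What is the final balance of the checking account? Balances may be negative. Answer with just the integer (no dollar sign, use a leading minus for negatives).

Answer: 250

Derivation:
Tracking account balances step by step:
Start: investment=100, checking=300, payroll=800, escrow=100
Event 1 (transfer 100 escrow -> investment): escrow: 100 - 100 = 0, investment: 100 + 100 = 200. Balances: investment=200, checking=300, payroll=800, escrow=0
Event 2 (deposit 200 to investment): investment: 200 + 200 = 400. Balances: investment=400, checking=300, payroll=800, escrow=0
Event 3 (withdraw 250 from escrow): escrow: 0 - 250 = -250. Balances: investment=400, checking=300, payroll=800, escrow=-250
Event 4 (deposit 400 to payroll): payroll: 800 + 400 = 1200. Balances: investment=400, checking=300, payroll=1200, escrow=-250
Event 5 (withdraw 250 from investment): investment: 400 - 250 = 150. Balances: investment=150, checking=300, payroll=1200, escrow=-250
Event 6 (withdraw 100 from payroll): payroll: 1200 - 100 = 1100. Balances: investment=150, checking=300, payroll=1100, escrow=-250
Event 7 (transfer 50 checking -> escrow): checking: 300 - 50 = 250, escrow: -250 + 50 = -200. Balances: investment=150, checking=250, payroll=1100, escrow=-200
Event 8 (transfer 300 escrow -> payroll): escrow: -200 - 300 = -500, payroll: 1100 + 300 = 1400. Balances: investment=150, checking=250, payroll=1400, escrow=-500
Event 9 (transfer 200 payroll -> escrow): payroll: 1400 - 200 = 1200, escrow: -500 + 200 = -300. Balances: investment=150, checking=250, payroll=1200, escrow=-300
Event 10 (withdraw 300 from investment): investment: 150 - 300 = -150. Balances: investment=-150, checking=250, payroll=1200, escrow=-300
Event 11 (deposit 50 to investment): investment: -150 + 50 = -100. Balances: investment=-100, checking=250, payroll=1200, escrow=-300
Event 12 (withdraw 150 from escrow): escrow: -300 - 150 = -450. Balances: investment=-100, checking=250, payroll=1200, escrow=-450

Final balance of checking: 250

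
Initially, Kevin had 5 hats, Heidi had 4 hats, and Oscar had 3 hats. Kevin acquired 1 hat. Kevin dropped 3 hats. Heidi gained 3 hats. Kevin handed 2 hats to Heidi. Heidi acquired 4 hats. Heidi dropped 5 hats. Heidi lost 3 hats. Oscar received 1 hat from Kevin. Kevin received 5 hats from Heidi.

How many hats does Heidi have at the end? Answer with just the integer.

Answer: 0

Derivation:
Tracking counts step by step:
Start: Kevin=5, Heidi=4, Oscar=3
Event 1 (Kevin +1): Kevin: 5 -> 6. State: Kevin=6, Heidi=4, Oscar=3
Event 2 (Kevin -3): Kevin: 6 -> 3. State: Kevin=3, Heidi=4, Oscar=3
Event 3 (Heidi +3): Heidi: 4 -> 7. State: Kevin=3, Heidi=7, Oscar=3
Event 4 (Kevin -> Heidi, 2): Kevin: 3 -> 1, Heidi: 7 -> 9. State: Kevin=1, Heidi=9, Oscar=3
Event 5 (Heidi +4): Heidi: 9 -> 13. State: Kevin=1, Heidi=13, Oscar=3
Event 6 (Heidi -5): Heidi: 13 -> 8. State: Kevin=1, Heidi=8, Oscar=3
Event 7 (Heidi -3): Heidi: 8 -> 5. State: Kevin=1, Heidi=5, Oscar=3
Event 8 (Kevin -> Oscar, 1): Kevin: 1 -> 0, Oscar: 3 -> 4. State: Kevin=0, Heidi=5, Oscar=4
Event 9 (Heidi -> Kevin, 5): Heidi: 5 -> 0, Kevin: 0 -> 5. State: Kevin=5, Heidi=0, Oscar=4

Heidi's final count: 0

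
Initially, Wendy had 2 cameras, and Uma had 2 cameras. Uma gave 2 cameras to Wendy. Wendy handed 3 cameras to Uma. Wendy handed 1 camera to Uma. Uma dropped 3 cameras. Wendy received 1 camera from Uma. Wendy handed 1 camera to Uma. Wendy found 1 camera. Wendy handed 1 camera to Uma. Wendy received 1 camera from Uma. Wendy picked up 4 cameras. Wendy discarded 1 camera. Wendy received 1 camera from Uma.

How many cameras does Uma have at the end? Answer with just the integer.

Answer: 0

Derivation:
Tracking counts step by step:
Start: Wendy=2, Uma=2
Event 1 (Uma -> Wendy, 2): Uma: 2 -> 0, Wendy: 2 -> 4. State: Wendy=4, Uma=0
Event 2 (Wendy -> Uma, 3): Wendy: 4 -> 1, Uma: 0 -> 3. State: Wendy=1, Uma=3
Event 3 (Wendy -> Uma, 1): Wendy: 1 -> 0, Uma: 3 -> 4. State: Wendy=0, Uma=4
Event 4 (Uma -3): Uma: 4 -> 1. State: Wendy=0, Uma=1
Event 5 (Uma -> Wendy, 1): Uma: 1 -> 0, Wendy: 0 -> 1. State: Wendy=1, Uma=0
Event 6 (Wendy -> Uma, 1): Wendy: 1 -> 0, Uma: 0 -> 1. State: Wendy=0, Uma=1
Event 7 (Wendy +1): Wendy: 0 -> 1. State: Wendy=1, Uma=1
Event 8 (Wendy -> Uma, 1): Wendy: 1 -> 0, Uma: 1 -> 2. State: Wendy=0, Uma=2
Event 9 (Uma -> Wendy, 1): Uma: 2 -> 1, Wendy: 0 -> 1. State: Wendy=1, Uma=1
Event 10 (Wendy +4): Wendy: 1 -> 5. State: Wendy=5, Uma=1
Event 11 (Wendy -1): Wendy: 5 -> 4. State: Wendy=4, Uma=1
Event 12 (Uma -> Wendy, 1): Uma: 1 -> 0, Wendy: 4 -> 5. State: Wendy=5, Uma=0

Uma's final count: 0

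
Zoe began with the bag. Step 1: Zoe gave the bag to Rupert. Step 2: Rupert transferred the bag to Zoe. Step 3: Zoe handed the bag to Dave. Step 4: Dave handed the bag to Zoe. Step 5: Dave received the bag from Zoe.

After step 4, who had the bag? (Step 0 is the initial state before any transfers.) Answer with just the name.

Answer: Zoe

Derivation:
Tracking the bag holder through step 4:
After step 0 (start): Zoe
After step 1: Rupert
After step 2: Zoe
After step 3: Dave
After step 4: Zoe

At step 4, the holder is Zoe.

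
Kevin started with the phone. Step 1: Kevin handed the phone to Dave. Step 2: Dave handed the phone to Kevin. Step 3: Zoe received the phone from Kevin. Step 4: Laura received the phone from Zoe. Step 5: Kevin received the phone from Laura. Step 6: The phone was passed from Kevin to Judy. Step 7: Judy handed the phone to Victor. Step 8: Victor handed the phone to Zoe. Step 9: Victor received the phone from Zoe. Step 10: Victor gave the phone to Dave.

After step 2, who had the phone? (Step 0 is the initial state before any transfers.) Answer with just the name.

Tracking the phone holder through step 2:
After step 0 (start): Kevin
After step 1: Dave
After step 2: Kevin

At step 2, the holder is Kevin.

Answer: Kevin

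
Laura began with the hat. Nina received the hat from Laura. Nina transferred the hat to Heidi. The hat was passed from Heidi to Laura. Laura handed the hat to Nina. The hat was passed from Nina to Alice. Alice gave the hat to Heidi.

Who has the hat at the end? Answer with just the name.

Tracking the hat through each event:
Start: Laura has the hat.
After event 1: Nina has the hat.
After event 2: Heidi has the hat.
After event 3: Laura has the hat.
After event 4: Nina has the hat.
After event 5: Alice has the hat.
After event 6: Heidi has the hat.

Answer: Heidi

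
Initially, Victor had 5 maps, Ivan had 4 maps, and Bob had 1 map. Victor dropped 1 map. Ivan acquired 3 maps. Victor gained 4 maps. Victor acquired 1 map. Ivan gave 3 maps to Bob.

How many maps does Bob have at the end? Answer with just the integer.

Tracking counts step by step:
Start: Victor=5, Ivan=4, Bob=1
Event 1 (Victor -1): Victor: 5 -> 4. State: Victor=4, Ivan=4, Bob=1
Event 2 (Ivan +3): Ivan: 4 -> 7. State: Victor=4, Ivan=7, Bob=1
Event 3 (Victor +4): Victor: 4 -> 8. State: Victor=8, Ivan=7, Bob=1
Event 4 (Victor +1): Victor: 8 -> 9. State: Victor=9, Ivan=7, Bob=1
Event 5 (Ivan -> Bob, 3): Ivan: 7 -> 4, Bob: 1 -> 4. State: Victor=9, Ivan=4, Bob=4

Bob's final count: 4

Answer: 4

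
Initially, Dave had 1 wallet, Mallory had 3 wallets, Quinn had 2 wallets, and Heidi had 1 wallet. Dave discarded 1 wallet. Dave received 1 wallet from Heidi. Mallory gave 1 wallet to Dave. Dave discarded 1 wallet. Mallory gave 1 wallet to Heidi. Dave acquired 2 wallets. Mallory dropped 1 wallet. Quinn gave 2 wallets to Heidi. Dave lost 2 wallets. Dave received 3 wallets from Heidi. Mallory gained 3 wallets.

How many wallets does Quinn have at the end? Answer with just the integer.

Answer: 0

Derivation:
Tracking counts step by step:
Start: Dave=1, Mallory=3, Quinn=2, Heidi=1
Event 1 (Dave -1): Dave: 1 -> 0. State: Dave=0, Mallory=3, Quinn=2, Heidi=1
Event 2 (Heidi -> Dave, 1): Heidi: 1 -> 0, Dave: 0 -> 1. State: Dave=1, Mallory=3, Quinn=2, Heidi=0
Event 3 (Mallory -> Dave, 1): Mallory: 3 -> 2, Dave: 1 -> 2. State: Dave=2, Mallory=2, Quinn=2, Heidi=0
Event 4 (Dave -1): Dave: 2 -> 1. State: Dave=1, Mallory=2, Quinn=2, Heidi=0
Event 5 (Mallory -> Heidi, 1): Mallory: 2 -> 1, Heidi: 0 -> 1. State: Dave=1, Mallory=1, Quinn=2, Heidi=1
Event 6 (Dave +2): Dave: 1 -> 3. State: Dave=3, Mallory=1, Quinn=2, Heidi=1
Event 7 (Mallory -1): Mallory: 1 -> 0. State: Dave=3, Mallory=0, Quinn=2, Heidi=1
Event 8 (Quinn -> Heidi, 2): Quinn: 2 -> 0, Heidi: 1 -> 3. State: Dave=3, Mallory=0, Quinn=0, Heidi=3
Event 9 (Dave -2): Dave: 3 -> 1. State: Dave=1, Mallory=0, Quinn=0, Heidi=3
Event 10 (Heidi -> Dave, 3): Heidi: 3 -> 0, Dave: 1 -> 4. State: Dave=4, Mallory=0, Quinn=0, Heidi=0
Event 11 (Mallory +3): Mallory: 0 -> 3. State: Dave=4, Mallory=3, Quinn=0, Heidi=0

Quinn's final count: 0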